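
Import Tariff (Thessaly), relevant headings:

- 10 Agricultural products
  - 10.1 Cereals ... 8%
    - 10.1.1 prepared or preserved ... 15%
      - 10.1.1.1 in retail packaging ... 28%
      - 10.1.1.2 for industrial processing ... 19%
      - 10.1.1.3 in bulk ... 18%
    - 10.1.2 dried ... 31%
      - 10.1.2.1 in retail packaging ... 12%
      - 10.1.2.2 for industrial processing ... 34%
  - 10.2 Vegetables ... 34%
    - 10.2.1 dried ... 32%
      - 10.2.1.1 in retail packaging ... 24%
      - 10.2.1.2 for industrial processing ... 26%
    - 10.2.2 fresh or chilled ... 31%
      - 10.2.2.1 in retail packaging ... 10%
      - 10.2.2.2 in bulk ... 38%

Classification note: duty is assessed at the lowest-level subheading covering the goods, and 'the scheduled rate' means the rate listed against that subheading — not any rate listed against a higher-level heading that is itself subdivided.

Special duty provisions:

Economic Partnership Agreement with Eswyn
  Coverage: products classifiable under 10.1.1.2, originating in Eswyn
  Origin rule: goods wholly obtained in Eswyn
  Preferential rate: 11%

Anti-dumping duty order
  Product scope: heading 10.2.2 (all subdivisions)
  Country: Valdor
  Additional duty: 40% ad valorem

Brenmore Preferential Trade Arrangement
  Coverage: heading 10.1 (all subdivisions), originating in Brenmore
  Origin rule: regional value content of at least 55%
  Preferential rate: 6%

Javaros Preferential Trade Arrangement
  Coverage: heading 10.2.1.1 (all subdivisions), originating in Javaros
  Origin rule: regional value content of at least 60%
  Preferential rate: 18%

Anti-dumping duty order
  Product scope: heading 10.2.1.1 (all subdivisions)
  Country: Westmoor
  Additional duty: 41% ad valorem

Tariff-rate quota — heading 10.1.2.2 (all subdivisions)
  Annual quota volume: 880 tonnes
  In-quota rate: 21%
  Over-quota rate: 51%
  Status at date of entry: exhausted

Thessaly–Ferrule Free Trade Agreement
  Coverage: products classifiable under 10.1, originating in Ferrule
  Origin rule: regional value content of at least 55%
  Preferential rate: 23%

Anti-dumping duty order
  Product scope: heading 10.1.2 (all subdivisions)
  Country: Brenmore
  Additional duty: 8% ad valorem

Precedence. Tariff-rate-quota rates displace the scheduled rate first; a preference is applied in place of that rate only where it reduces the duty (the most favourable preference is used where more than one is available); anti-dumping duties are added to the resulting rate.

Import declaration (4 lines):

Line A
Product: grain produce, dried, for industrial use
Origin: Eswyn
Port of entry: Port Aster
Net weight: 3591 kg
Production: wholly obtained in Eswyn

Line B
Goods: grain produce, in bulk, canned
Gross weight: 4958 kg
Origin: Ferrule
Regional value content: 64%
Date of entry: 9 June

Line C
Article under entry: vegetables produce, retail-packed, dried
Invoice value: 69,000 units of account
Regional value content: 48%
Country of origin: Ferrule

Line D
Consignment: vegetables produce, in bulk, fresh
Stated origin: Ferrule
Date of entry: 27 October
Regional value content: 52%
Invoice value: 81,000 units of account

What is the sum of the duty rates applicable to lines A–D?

Line A: grain → 10.1; dried → 10.1.2; for industrial use → 10.1.2.2. Scheduled 34%. quota on 10.1.2.2 exhausted → over-quota 51%; Eswyn agreement on 10.1.1.2: 10.1.2.2 not covered. → 51%.
Line B: grain → 10.1; canned → 10.1.1; in bulk → 10.1.1.3. Scheduled 18%. Ferrule agreement on 10.1: RVC ≥ 55% → 23% available; preference 23% not lower than 18% → no reduction. → 18%.
Line C: vegetables → 10.2; dried → 10.2.1; retail-packed → 10.2.1.1. Scheduled 24%. Ferrule agreement on 10.1: 10.2.1.1 not covered. → 24%.
Line D: vegetables → 10.2; fresh → 10.2.2; in bulk → 10.2.2.2. Scheduled 38%. Ferrule agreement on 10.1: 10.2.2.2 not covered. → 38%.
Sum: 51% + 18% + 24% + 38% = 131%.

131%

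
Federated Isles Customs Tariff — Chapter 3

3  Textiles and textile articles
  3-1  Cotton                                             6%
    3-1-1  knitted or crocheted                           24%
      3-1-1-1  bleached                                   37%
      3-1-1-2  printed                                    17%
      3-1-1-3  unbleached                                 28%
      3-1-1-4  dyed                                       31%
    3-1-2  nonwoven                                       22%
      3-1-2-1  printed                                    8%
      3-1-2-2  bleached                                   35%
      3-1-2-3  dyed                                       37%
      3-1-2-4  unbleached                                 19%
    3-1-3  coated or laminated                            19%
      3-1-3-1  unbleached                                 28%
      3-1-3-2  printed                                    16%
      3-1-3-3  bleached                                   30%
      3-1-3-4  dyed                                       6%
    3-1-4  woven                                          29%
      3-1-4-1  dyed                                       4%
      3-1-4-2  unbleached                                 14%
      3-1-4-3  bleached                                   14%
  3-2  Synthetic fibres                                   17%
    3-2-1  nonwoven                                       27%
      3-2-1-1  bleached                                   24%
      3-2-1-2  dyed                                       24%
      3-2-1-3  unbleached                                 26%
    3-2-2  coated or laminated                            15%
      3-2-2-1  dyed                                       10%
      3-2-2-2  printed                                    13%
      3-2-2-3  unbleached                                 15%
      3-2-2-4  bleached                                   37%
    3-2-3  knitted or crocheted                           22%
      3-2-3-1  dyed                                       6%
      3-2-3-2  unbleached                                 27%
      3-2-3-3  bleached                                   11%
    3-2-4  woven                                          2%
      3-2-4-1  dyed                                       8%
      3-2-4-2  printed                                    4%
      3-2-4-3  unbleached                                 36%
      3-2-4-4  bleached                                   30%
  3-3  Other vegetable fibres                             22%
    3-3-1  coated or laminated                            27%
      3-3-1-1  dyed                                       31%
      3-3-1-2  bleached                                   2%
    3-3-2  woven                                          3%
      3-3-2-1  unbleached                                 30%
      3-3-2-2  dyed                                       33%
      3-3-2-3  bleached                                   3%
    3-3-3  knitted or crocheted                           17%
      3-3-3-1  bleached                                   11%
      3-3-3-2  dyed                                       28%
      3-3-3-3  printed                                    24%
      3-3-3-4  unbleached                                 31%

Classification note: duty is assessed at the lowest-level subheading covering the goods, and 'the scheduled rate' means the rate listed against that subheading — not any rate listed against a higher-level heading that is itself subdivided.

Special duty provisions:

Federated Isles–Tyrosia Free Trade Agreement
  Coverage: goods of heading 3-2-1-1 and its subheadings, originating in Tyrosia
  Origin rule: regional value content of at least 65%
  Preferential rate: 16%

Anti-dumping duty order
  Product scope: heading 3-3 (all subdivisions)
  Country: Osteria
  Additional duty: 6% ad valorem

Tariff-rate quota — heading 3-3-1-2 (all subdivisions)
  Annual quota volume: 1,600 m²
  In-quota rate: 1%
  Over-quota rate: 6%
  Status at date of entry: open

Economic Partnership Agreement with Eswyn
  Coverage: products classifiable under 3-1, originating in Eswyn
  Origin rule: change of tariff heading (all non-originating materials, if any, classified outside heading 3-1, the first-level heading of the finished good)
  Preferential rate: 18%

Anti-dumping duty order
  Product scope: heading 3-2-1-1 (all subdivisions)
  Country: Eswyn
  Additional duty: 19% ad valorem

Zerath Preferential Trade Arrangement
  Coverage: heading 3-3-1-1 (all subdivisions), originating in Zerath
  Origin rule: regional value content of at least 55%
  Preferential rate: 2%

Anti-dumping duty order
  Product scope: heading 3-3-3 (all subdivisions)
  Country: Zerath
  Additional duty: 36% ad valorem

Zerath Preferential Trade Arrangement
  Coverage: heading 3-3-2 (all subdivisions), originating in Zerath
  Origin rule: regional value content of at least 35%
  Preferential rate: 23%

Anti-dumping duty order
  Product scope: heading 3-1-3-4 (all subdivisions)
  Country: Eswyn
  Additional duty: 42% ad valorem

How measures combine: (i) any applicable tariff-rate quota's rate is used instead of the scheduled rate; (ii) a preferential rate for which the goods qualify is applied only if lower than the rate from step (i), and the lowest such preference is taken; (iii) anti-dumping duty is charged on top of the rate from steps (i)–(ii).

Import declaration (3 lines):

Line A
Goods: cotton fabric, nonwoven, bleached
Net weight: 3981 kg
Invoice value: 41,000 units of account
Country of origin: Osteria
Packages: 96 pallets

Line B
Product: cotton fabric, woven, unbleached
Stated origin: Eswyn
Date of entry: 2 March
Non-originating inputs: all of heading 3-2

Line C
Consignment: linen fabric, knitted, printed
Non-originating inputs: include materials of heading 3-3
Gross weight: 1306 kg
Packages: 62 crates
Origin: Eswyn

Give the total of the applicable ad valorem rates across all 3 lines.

73%

Line A: cotton → 3-1; nonwoven → 3-1-2; bleached → 3-1-2-2. Scheduled 35%. No special measure applies. → 35%.
Line B: cotton → 3-1; woven → 3-1-4; unbleached → 3-1-4-2. Scheduled 14%. Eswyn agreement on 3-1: CTH met → 18% available; preference 18% not lower than 14% → no reduction. → 14%.
Line C: linen → 3-3; knitted → 3-3-3; printed → 3-3-3-3. Scheduled 24%. Eswyn agreement on 3-1: 3-3-3-3 not covered. → 24%.
Sum: 35% + 14% + 24% = 73%.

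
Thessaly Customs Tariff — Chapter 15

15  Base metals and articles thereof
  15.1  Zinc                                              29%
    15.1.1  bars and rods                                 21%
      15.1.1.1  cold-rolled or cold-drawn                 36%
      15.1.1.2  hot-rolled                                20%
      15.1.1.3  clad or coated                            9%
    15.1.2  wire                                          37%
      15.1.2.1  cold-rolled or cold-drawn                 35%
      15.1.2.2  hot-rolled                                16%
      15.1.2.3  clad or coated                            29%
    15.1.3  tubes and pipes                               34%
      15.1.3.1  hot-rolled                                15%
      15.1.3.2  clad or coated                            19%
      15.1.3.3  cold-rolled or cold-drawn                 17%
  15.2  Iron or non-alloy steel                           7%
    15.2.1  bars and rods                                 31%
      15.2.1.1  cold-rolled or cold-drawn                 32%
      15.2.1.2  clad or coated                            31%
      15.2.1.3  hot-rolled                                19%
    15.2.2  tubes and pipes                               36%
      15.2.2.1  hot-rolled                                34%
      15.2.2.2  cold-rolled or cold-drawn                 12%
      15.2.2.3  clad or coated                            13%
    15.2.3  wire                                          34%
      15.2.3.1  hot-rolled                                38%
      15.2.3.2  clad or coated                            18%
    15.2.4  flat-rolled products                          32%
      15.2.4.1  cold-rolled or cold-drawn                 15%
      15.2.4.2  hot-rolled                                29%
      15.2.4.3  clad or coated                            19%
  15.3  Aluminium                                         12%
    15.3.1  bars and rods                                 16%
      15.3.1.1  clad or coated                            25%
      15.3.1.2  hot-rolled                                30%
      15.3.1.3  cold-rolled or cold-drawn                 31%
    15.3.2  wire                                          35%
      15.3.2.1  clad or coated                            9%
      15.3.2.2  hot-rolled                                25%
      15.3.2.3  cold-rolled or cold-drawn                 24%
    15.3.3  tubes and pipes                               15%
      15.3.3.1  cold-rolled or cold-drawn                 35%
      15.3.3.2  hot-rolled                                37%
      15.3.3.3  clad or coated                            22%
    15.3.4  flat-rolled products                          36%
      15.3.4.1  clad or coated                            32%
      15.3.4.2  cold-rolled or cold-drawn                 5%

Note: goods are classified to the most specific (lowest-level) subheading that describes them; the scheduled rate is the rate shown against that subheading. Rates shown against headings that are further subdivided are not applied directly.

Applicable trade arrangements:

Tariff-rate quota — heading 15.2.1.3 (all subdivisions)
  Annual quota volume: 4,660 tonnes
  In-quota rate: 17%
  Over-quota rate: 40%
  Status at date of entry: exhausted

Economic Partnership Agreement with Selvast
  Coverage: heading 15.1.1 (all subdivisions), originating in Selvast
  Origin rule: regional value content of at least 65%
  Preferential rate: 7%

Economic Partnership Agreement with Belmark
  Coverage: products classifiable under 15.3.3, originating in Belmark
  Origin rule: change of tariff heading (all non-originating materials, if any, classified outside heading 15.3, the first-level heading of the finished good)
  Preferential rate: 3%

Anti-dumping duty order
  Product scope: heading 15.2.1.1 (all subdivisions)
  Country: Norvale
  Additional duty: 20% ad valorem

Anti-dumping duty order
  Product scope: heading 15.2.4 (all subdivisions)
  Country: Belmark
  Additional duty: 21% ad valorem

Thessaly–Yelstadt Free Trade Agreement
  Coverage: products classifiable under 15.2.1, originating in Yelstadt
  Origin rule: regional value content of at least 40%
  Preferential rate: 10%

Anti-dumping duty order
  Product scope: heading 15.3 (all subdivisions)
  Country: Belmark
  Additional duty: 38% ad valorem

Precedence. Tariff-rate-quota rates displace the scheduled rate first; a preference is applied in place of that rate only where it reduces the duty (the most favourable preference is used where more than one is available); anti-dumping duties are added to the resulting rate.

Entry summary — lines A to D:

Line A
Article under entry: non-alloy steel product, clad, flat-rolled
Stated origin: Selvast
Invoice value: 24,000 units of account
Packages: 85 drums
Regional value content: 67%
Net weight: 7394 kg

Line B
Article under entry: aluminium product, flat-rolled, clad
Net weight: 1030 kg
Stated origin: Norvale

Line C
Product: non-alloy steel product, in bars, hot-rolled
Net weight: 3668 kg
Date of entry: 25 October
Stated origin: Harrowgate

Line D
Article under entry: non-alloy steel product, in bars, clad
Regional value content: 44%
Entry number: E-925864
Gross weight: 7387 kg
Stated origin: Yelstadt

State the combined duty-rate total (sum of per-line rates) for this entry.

Line A: non-alloy steel → 15.2; flat-rolled → 15.2.4; clad → 15.2.4.3. Scheduled 19%. Selvast agreement on 15.1.1: 15.2.4.3 not covered. → 19%.
Line B: aluminium → 15.3; flat-rolled → 15.3.4; clad → 15.3.4.1. Scheduled 32%. No special measure applies. → 32%.
Line C: non-alloy steel → 15.2; in bars → 15.2.1; hot-rolled → 15.2.1.3. Scheduled 19%. quota on 15.2.1.3 exhausted → over-quota 40%. → 40%.
Line D: non-alloy steel → 15.2; in bars → 15.2.1; clad → 15.2.1.2. Scheduled 31%. Yelstadt agreement on 15.2.1: RVC ≥ 40% → 10% available; preferential 10%. → 10%.
Sum: 19% + 32% + 40% + 10% = 101%.

101%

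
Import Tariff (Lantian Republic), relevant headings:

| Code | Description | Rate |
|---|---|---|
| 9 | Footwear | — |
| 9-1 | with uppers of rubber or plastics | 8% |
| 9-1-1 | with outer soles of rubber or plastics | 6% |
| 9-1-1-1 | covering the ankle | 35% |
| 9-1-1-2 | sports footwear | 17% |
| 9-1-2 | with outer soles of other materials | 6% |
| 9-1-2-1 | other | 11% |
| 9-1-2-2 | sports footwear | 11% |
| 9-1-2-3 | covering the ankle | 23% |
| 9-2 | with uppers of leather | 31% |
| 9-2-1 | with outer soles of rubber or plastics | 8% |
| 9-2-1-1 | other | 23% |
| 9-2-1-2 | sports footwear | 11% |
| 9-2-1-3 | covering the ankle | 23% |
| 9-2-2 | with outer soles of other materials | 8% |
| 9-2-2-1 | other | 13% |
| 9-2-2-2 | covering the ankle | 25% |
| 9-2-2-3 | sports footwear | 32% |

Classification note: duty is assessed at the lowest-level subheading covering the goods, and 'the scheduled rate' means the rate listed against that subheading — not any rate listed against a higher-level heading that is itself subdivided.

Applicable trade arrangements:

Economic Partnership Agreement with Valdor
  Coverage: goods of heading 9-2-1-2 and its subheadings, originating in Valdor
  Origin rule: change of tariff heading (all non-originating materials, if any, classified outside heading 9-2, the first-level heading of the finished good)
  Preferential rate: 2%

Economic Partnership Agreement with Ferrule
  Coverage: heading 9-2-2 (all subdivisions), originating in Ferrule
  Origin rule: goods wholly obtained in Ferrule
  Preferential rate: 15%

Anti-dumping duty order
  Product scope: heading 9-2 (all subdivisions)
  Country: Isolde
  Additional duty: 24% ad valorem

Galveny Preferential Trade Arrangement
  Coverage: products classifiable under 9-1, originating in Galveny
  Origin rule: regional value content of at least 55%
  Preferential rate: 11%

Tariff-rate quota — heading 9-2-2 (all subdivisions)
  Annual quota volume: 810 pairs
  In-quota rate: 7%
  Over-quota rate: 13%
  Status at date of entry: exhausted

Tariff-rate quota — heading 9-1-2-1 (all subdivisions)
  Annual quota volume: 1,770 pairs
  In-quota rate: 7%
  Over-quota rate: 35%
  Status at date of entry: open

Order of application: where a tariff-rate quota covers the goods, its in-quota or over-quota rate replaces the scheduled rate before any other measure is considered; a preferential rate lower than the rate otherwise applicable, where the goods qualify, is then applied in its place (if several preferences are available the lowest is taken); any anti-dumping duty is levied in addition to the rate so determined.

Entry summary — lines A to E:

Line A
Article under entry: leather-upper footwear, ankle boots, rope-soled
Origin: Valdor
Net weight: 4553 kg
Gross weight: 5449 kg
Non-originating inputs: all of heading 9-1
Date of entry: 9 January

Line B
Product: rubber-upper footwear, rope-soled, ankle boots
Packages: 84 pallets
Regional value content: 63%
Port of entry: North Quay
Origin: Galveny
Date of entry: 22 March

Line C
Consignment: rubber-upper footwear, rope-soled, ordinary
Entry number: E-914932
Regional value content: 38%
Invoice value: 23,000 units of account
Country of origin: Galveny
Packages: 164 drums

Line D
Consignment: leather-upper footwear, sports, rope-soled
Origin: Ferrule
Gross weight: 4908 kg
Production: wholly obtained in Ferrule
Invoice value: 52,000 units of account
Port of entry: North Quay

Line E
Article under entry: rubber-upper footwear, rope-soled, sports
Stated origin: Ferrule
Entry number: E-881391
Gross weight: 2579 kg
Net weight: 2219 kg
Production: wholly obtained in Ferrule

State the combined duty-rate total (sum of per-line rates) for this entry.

55%

Line A: leather-upper → 9-2; rope-soled → 9-2-2; ankle boots → 9-2-2-2. Scheduled 25%. quota on 9-2-2 exhausted → over-quota 13%; Valdor agreement on 9-2-1-2: 9-2-2-2 not covered. → 13%.
Line B: rubber-upper → 9-1; rope-soled → 9-1-2; ankle boots → 9-1-2-3. Scheduled 23%. Galveny agreement on 9-1: RVC ≥ 55% → 11% available; preferential 11%. → 11%.
Line C: rubber-upper → 9-1; rope-soled → 9-1-2; ordinary → 9-1-2-1. Scheduled 11%. quota on 9-1-2-1 open → in-quota 7%; Galveny agreement on 9-1: RVC < 55%. → 7%.
Line D: leather-upper → 9-2; rope-soled → 9-2-2; sports → 9-2-2-3. Scheduled 32%. quota on 9-2-2 exhausted → over-quota 13%; Ferrule agreement on 9-2-2: wholly obtained → 15% available; preference 15% not lower than 13% → no reduction. → 13%.
Line E: rubber-upper → 9-1; rope-soled → 9-1-2; sports → 9-1-2-2. Scheduled 11%. Ferrule agreement on 9-2-2: 9-1-2-2 not covered. → 11%.
Sum: 13% + 11% + 7% + 13% + 11% = 55%.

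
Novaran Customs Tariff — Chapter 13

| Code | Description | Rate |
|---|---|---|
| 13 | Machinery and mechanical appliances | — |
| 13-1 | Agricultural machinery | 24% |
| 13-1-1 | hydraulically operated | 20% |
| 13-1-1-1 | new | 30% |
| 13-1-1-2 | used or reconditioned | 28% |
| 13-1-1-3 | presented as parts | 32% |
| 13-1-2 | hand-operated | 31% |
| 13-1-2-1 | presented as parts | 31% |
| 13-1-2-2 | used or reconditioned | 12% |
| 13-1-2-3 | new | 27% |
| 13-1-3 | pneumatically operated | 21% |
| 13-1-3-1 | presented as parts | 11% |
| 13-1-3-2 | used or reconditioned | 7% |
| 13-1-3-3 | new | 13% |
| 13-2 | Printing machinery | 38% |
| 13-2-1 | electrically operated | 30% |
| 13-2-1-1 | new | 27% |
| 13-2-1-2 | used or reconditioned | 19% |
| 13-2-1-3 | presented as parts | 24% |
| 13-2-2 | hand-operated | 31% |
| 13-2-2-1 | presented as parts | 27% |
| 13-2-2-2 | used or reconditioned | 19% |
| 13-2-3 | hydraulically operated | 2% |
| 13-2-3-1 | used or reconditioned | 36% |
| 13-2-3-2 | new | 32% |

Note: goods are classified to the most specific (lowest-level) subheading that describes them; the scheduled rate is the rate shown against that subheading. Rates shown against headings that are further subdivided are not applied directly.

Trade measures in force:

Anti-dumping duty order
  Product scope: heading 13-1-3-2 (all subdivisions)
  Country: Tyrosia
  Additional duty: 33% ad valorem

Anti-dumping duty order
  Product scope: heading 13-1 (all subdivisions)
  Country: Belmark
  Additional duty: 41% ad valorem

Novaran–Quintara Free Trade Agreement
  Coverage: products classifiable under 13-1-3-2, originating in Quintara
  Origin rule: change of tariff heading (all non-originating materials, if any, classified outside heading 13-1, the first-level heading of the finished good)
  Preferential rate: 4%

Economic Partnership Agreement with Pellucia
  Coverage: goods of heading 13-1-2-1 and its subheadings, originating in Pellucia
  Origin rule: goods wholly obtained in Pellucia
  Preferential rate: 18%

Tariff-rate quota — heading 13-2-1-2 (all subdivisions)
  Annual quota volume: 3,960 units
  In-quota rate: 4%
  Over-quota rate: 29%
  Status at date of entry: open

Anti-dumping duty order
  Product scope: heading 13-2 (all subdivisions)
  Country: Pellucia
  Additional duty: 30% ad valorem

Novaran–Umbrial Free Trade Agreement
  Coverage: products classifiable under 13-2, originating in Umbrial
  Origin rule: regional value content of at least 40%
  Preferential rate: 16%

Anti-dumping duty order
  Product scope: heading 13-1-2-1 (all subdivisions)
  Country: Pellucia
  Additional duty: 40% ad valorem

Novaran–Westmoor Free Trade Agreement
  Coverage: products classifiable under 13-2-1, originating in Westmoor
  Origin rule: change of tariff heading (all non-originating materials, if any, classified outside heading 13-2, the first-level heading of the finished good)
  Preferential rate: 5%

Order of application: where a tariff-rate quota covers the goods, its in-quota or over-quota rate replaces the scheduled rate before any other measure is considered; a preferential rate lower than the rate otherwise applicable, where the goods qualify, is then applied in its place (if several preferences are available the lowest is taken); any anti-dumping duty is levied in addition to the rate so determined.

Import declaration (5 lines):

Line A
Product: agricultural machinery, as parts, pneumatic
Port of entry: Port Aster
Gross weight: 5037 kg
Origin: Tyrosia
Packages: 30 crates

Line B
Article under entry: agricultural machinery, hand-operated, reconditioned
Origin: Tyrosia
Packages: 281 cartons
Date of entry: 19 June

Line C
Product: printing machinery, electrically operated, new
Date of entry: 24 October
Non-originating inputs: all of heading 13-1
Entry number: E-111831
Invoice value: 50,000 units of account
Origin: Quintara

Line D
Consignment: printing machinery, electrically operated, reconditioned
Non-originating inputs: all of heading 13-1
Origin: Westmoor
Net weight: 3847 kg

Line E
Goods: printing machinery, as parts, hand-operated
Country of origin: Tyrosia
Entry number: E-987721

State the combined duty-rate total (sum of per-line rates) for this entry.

Line A: agricultural → 13-1; pneumatic → 13-1-3; as parts → 13-1-3-1. Scheduled 11%. No special measure applies. → 11%.
Line B: agricultural → 13-1; hand-operated → 13-1-2; reconditioned → 13-1-2-2. Scheduled 12%. No special measure applies. → 12%.
Line C: printing → 13-2; electrically operated → 13-2-1; new → 13-2-1-1. Scheduled 27%. Quintara agreement on 13-1-3-2: 13-2-1-1 not covered. → 27%.
Line D: printing → 13-2; electrically operated → 13-2-1; reconditioned → 13-2-1-2. Scheduled 19%. quota on 13-2-1-2 open → in-quota 4%; Westmoor agreement on 13-2-1: CTH met → 5% available; preference 5% not lower than 4% → no reduction. → 4%.
Line E: printing → 13-2; hand-operated → 13-2-2; as parts → 13-2-2-1. Scheduled 27%. No special measure applies. → 27%.
Sum: 11% + 12% + 27% + 4% + 27% = 81%.

81%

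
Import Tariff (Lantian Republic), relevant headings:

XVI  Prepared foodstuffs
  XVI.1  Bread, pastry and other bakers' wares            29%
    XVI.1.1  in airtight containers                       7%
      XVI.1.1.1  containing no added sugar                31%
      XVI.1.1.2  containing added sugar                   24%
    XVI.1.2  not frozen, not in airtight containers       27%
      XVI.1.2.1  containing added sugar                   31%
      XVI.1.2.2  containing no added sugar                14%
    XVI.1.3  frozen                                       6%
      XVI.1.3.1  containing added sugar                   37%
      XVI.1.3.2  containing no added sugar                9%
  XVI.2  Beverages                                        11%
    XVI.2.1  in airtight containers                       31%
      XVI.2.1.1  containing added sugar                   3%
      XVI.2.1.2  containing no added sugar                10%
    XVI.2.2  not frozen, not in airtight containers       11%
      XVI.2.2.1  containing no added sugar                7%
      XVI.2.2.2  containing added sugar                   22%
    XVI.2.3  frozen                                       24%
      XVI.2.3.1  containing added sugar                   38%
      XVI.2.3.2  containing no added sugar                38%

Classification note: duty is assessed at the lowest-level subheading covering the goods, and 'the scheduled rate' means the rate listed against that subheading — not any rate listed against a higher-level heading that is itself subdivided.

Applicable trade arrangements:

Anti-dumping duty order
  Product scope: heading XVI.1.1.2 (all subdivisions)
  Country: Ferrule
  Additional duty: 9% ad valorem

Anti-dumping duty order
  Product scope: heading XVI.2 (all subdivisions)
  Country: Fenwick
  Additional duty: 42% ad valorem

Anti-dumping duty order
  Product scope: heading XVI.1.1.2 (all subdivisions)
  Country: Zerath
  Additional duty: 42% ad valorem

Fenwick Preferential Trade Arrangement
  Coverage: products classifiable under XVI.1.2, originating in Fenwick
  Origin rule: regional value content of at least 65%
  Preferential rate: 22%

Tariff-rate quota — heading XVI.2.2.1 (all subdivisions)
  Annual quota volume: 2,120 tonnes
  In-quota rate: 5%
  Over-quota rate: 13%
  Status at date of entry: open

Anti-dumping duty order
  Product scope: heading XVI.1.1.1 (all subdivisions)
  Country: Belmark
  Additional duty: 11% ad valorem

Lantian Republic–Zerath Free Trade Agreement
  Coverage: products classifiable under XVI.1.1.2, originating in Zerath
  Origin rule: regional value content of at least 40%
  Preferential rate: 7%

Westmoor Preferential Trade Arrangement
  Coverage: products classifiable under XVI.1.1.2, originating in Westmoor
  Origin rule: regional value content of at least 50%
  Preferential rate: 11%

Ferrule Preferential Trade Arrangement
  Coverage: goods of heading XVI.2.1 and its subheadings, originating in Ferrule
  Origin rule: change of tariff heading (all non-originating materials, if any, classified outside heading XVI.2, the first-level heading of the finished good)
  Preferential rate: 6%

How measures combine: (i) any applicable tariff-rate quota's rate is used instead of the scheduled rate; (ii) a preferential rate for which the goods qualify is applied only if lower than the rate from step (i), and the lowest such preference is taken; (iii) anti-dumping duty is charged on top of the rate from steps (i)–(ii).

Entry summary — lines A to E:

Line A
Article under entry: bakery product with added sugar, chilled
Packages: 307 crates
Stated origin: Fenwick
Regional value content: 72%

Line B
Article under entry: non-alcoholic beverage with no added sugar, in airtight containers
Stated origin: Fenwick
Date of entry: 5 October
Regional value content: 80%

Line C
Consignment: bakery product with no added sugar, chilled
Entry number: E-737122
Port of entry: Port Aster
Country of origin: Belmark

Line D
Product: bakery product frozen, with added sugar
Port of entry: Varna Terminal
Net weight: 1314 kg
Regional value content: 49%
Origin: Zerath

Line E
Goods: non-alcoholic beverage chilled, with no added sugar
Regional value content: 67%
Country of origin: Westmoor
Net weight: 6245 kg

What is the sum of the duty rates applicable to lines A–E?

Line A: bakery product → XVI.1; chilled → XVI.1.2; with added sugar → XVI.1.2.1. Scheduled 31%. Fenwick agreement on XVI.1.2: RVC ≥ 65% → 22% available; preferential 22%. → 22%.
Line B: non-alcoholic beverage → XVI.2; in airtight containers → XVI.2.1; with no added sugar → XVI.2.1.2. Scheduled 10%. Fenwick agreement on XVI.1.2: XVI.2.1.2 not covered; anti-dumping (Fenwick, XVI.2): +42%; total 10% + 42% = 52%. → 52%.
Line C: bakery product → XVI.1; chilled → XVI.1.2; with no added sugar → XVI.1.2.2. Scheduled 14%. No special measure applies. → 14%.
Line D: bakery product → XVI.1; frozen → XVI.1.3; with added sugar → XVI.1.3.1. Scheduled 37%. Zerath agreement on XVI.1.1.2: XVI.1.3.1 not covered. → 37%.
Line E: non-alcoholic beverage → XVI.2; chilled → XVI.2.2; with no added sugar → XVI.2.2.1. Scheduled 7%. quota on XVI.2.2.1 open → in-quota 5%; Westmoor agreement on XVI.1.1.2: XVI.2.2.1 not covered. → 5%.
Sum: 22% + 52% + 14% + 37% + 5% = 130%.

130%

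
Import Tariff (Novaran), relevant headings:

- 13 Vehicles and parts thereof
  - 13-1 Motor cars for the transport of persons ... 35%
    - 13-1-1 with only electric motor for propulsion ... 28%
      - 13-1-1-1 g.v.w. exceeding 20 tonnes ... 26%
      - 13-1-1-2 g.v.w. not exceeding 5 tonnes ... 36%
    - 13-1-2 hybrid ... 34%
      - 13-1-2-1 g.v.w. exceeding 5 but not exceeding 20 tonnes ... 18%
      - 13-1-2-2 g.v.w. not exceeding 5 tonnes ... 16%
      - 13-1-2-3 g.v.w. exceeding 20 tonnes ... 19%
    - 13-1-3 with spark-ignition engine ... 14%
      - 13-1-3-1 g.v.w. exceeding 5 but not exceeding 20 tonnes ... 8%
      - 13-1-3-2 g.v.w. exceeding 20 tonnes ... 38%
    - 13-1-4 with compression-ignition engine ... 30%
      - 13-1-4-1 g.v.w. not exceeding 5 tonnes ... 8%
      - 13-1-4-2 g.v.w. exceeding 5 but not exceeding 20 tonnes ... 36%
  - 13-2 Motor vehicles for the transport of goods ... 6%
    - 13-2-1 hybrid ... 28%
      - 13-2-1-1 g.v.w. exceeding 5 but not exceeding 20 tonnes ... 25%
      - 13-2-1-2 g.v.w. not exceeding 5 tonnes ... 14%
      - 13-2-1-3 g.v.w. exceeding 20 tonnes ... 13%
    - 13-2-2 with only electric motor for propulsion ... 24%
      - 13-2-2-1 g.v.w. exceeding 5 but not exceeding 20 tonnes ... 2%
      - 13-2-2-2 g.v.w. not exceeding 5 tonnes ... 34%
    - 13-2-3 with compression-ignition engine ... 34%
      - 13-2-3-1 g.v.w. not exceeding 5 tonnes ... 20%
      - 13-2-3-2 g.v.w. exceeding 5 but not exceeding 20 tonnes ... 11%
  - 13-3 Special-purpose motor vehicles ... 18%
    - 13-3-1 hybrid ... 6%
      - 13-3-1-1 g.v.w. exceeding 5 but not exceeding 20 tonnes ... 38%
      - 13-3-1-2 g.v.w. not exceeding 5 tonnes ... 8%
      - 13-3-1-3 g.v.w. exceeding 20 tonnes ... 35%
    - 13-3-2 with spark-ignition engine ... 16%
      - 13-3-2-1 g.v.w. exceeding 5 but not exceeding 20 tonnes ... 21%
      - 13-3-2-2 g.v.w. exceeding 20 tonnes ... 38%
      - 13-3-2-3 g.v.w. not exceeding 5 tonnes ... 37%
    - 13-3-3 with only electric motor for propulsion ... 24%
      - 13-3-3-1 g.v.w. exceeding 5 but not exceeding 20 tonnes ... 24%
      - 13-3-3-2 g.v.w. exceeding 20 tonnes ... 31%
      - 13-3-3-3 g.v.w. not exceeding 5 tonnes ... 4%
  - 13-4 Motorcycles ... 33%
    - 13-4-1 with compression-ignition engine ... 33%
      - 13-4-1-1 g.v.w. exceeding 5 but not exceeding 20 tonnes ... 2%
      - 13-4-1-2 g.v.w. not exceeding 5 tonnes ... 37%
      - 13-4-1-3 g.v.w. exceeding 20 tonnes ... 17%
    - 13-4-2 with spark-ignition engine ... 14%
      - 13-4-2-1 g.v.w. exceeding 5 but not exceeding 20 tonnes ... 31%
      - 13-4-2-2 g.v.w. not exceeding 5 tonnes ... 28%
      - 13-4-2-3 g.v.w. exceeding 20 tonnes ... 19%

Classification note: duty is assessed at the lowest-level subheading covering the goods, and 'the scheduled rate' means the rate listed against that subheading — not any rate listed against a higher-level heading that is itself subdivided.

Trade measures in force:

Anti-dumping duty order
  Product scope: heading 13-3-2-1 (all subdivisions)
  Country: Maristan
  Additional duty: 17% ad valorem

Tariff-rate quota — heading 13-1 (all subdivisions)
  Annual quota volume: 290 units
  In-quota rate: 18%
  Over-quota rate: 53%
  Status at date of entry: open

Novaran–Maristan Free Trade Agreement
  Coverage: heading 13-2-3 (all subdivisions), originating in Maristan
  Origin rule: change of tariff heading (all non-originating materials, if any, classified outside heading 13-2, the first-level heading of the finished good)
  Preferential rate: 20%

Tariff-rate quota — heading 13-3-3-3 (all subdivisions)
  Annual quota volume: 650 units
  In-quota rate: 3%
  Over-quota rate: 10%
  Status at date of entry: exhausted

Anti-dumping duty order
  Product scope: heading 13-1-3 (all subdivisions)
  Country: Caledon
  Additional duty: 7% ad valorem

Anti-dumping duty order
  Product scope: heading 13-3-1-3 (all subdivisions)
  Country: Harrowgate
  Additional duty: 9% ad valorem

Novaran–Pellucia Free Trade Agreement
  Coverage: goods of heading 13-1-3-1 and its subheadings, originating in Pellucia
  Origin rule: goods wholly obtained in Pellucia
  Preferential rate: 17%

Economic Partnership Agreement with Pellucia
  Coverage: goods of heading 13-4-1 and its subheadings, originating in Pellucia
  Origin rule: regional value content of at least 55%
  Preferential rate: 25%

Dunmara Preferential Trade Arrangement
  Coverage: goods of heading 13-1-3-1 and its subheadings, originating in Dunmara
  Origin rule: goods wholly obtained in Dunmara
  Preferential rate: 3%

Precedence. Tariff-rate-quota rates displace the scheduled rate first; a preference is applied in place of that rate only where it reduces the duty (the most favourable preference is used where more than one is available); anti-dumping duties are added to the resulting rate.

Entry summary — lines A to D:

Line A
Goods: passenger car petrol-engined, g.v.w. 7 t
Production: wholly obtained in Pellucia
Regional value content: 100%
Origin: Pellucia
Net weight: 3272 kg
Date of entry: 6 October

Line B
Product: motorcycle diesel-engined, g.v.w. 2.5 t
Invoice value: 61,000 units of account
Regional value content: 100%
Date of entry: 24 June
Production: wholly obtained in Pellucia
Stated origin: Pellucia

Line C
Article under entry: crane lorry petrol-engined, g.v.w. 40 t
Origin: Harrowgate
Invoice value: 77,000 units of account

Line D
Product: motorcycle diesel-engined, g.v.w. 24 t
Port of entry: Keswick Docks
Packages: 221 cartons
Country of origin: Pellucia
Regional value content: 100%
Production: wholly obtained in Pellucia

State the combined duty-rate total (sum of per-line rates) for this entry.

Line A: passenger car → 13-1; petrol-engined → 13-1-3; g.v.w. 7 t → 13-1-3-1. Scheduled 8%. quota on 13-1 open → in-quota 18%; Pellucia agreement on 13-1-3-1: wholly obtained → 17% available; Pellucia agreement on 13-4-1: 13-1-3-1 not covered; preferential 17%. → 17%.
Line B: motorcycle → 13-4; diesel-engined → 13-4-1; g.v.w. 2.5 t → 13-4-1-2. Scheduled 37%. Pellucia agreement on 13-1-3-1: 13-4-1-2 not covered; Pellucia agreement on 13-4-1: RVC ≥ 55% → 25% available; preferential 25%. → 25%.
Line C: crane lorry → 13-3; petrol-engined → 13-3-2; g.v.w. 40 t → 13-3-2-2. Scheduled 38%. No special measure applies. → 38%.
Line D: motorcycle → 13-4; diesel-engined → 13-4-1; g.v.w. 24 t → 13-4-1-3. Scheduled 17%. Pellucia agreement on 13-1-3-1: 13-4-1-3 not covered; Pellucia agreement on 13-4-1: RVC ≥ 55% → 25% available; preference 25% not lower than 17% → no reduction. → 17%.
Sum: 17% + 25% + 38% + 17% = 97%.

97%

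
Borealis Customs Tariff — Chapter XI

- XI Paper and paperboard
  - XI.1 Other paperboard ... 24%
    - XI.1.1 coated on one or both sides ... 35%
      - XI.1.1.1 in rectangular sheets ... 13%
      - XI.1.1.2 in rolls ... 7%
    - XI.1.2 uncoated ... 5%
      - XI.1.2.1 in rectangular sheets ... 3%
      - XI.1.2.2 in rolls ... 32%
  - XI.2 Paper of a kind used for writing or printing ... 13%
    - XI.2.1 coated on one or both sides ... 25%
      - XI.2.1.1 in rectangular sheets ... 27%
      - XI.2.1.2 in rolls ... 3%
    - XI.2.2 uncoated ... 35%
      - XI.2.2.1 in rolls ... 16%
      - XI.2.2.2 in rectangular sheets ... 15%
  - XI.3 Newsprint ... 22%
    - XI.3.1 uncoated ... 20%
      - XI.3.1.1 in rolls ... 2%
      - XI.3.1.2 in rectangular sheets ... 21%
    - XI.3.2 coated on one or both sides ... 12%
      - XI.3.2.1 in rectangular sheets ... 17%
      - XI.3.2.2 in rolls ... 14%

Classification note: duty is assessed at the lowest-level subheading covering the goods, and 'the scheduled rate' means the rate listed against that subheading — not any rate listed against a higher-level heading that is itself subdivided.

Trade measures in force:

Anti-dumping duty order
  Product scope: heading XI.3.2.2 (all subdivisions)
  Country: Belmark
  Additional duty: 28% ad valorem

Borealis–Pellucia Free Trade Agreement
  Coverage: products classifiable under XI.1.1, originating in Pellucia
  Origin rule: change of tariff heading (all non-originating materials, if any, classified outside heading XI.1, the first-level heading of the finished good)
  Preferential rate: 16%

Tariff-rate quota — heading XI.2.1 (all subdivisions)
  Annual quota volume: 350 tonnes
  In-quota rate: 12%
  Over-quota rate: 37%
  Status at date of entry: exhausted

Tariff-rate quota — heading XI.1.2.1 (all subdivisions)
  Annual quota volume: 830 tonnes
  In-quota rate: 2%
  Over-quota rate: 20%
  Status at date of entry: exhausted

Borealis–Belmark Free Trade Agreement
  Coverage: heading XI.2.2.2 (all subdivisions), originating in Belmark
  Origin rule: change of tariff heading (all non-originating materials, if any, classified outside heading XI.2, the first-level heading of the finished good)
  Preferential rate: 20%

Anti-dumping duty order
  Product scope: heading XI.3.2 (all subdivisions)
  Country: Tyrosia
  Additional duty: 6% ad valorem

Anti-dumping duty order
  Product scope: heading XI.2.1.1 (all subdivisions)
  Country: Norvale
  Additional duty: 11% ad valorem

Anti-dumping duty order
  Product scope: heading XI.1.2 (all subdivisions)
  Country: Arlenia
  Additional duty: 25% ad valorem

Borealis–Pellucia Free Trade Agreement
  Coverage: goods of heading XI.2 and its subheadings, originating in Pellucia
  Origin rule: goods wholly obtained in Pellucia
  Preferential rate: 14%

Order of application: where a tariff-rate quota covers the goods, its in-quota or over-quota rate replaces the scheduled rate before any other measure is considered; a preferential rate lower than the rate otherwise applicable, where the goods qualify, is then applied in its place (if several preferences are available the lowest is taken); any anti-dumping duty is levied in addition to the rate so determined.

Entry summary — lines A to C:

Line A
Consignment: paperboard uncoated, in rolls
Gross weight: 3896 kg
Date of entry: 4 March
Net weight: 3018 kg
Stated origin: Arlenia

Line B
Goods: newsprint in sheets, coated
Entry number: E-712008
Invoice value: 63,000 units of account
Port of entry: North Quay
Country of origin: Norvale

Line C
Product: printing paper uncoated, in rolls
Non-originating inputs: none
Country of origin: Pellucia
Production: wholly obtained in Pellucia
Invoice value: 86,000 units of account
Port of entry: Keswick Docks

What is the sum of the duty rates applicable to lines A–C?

88%

Line A: paperboard → XI.1; uncoated → XI.1.2; in rolls → XI.1.2.2. Scheduled 32%. anti-dumping (Arlenia, XI.1.2): +25%; total 32% + 25% = 57%. → 57%.
Line B: newsprint → XI.3; coated → XI.3.2; in sheets → XI.3.2.1. Scheduled 17%. No special measure applies. → 17%.
Line C: printing paper → XI.2; uncoated → XI.2.2; in rolls → XI.2.2.1. Scheduled 16%. Pellucia agreement on XI.1.1: XI.2.2.1 not covered; Pellucia agreement on XI.2: wholly obtained → 14% available; preferential 14%. → 14%.
Sum: 57% + 17% + 14% = 88%.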